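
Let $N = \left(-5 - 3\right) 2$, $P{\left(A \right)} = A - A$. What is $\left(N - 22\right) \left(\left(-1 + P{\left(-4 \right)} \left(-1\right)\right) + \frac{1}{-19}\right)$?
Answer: $40$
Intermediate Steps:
$P{\left(A \right)} = 0$
$N = -16$ ($N = \left(-8\right) 2 = -16$)
$\left(N - 22\right) \left(\left(-1 + P{\left(-4 \right)} \left(-1\right)\right) + \frac{1}{-19}\right) = \left(-16 - 22\right) \left(\left(-1 + 0 \left(-1\right)\right) + \frac{1}{-19}\right) = \left(-16 - 22\right) \left(\left(-1 + 0\right) - \frac{1}{19}\right) = - 38 \left(-1 - \frac{1}{19}\right) = \left(-38\right) \left(- \frac{20}{19}\right) = 40$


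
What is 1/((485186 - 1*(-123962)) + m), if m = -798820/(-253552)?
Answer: 63388/38612873129 ≈ 1.6416e-6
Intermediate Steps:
m = 199705/63388 (m = -798820*(-1/253552) = 199705/63388 ≈ 3.1505)
1/((485186 - 1*(-123962)) + m) = 1/((485186 - 1*(-123962)) + 199705/63388) = 1/((485186 + 123962) + 199705/63388) = 1/(609148 + 199705/63388) = 1/(38612873129/63388) = 63388/38612873129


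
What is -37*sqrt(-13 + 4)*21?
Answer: -2331*I ≈ -2331.0*I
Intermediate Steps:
-37*sqrt(-13 + 4)*21 = -111*I*21 = -2331*I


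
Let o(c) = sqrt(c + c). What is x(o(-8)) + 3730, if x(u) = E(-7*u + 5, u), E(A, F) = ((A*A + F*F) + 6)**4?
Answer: 77678181651 + 441803050080*I ≈ 7.7678e+10 + 4.418e+11*I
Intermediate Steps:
o(c) = sqrt(2)*sqrt(c) (o(c) = sqrt(2*c) = sqrt(2)*sqrt(c))
E(A, F) = (6 + A**2 + F**2)**4 (E(A, F) = ((A**2 + F**2) + 6)**4 = (6 + A**2 + F**2)**4)
x(u) = (6 + u**2 + (5 - 7*u)**2)**4 (x(u) = (6 + (-7*u + 5)**2 + u**2)**4 = (6 + (5 - 7*u)**2 + u**2)**4 = (6 + u**2 + (5 - 7*u)**2)**4)
x(o(-8)) + 3730 = (6 + (sqrt(2)*sqrt(-8))**2 + (-5 + 7*(sqrt(2)*sqrt(-8)))**2)**4 + 3730 = (6 + (sqrt(2)*(2*I*sqrt(2)))**2 + (-5 + 7*(sqrt(2)*(2*I*sqrt(2))))**2)**4 + 3730 = (6 + (4*I)**2 + (-5 + 7*(4*I))**2)**4 + 3730 = (6 - 16 + (-5 + 28*I)**2)**4 + 3730 = (-10 + (-5 + 28*I)**2)**4 + 3730 = 3730 + (-10 + (-5 + 28*I)**2)**4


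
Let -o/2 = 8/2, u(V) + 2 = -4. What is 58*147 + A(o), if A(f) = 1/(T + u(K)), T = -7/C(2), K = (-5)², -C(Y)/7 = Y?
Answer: 93784/11 ≈ 8525.8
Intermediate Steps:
C(Y) = -7*Y
K = 25
u(V) = -6 (u(V) = -2 - 4 = -6)
T = ½ (T = -7/((-7*2)) = -7/(-14) = -7*(-1/14) = ½ ≈ 0.50000)
o = -8 (o = -16/2 = -2*4 = -8)
A(f) = -2/11 (A(f) = 1/(½ - 6) = 1/(-11/2) = -2/11)
58*147 + A(o) = 58*147 - 2/11 = 8526 - 2/11 = 93784/11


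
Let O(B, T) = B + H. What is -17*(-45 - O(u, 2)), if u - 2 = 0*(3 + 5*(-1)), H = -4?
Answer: 731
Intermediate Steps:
u = 2 (u = 2 + 0*(3 + 5*(-1)) = 2 + 0*(3 - 5) = 2 + 0*(-2) = 2 + 0 = 2)
O(B, T) = -4 + B (O(B, T) = B - 4 = -4 + B)
-17*(-45 - O(u, 2)) = -17*(-45 - (-4 + 2)) = -17*(-45 - 1*(-2)) = -17*(-45 + 2) = -17*(-43) = 731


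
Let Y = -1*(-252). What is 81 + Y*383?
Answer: 96597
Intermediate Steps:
Y = 252
81 + Y*383 = 81 + 252*383 = 81 + 96516 = 96597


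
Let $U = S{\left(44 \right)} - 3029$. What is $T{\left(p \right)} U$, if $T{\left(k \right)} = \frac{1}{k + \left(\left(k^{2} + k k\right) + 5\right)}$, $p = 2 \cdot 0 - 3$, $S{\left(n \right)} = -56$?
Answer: $- \frac{617}{4} \approx -154.25$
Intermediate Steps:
$U = -3085$ ($U = -56 - 3029 = -3085$)
$p = -3$ ($p = 0 - 3 = -3$)
$T{\left(k \right)} = \frac{1}{5 + k + 2 k^{2}}$ ($T{\left(k \right)} = \frac{1}{k + \left(\left(k^{2} + k^{2}\right) + 5\right)} = \frac{1}{k + \left(2 k^{2} + 5\right)} = \frac{1}{k + \left(5 + 2 k^{2}\right)} = \frac{1}{5 + k + 2 k^{2}}$)
$T{\left(p \right)} U = \frac{1}{5 - 3 + 2 \left(-3\right)^{2}} \left(-3085\right) = \frac{1}{5 - 3 + 2 \cdot 9} \left(-3085\right) = \frac{1}{5 - 3 + 18} \left(-3085\right) = \frac{1}{20} \left(-3085\right) = - \frac{617}{4}$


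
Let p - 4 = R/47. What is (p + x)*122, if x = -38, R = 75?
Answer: -185806/47 ≈ -3953.3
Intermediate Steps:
p = 263/47 (p = 4 + 75/47 = 263/47 ≈ 5.5957)
(p + x)*122 = (263/47 - 38)*122 = -1523/47*122 = -185806/47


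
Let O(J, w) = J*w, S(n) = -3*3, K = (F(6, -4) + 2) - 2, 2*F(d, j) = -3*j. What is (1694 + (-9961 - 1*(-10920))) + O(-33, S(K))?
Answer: 2950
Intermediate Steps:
F(d, j) = -3*j/2 (F(d, j) = (-3*j)/2 = -3*j/2)
K = 6 (K = (-3/2*(-4) + 2) - 2 = (6 + 2) - 2 = 8 - 2 = 6)
S(n) = -9
(1694 + (-9961 - 1*(-10920))) + O(-33, S(K)) = (1694 + (-9961 - 1*(-10920))) - 33*(-9) = (1694 + (-9961 + 10920)) + 297 = (1694 + 959) + 297 = 2653 + 297 = 2950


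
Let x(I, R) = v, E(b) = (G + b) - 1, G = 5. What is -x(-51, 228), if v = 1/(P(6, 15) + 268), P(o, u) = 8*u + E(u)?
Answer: -1/407 ≈ -0.0024570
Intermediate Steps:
E(b) = 4 + b (E(b) = (5 + b) - 1 = 4 + b)
P(o, u) = 4 + 9*u (P(o, u) = 8*u + (4 + u) = 4 + 9*u)
v = 1/407 (v = 1/((4 + 9*15) + 268) = 1/((4 + 135) + 268) = 1/(139 + 268) = 1/407 ≈ 0.0024570)
x(I, R) = 1/407
-x(-51, 228) = -1*1/407 = -1/407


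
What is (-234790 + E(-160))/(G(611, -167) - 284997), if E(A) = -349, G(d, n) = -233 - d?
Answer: 235139/285841 ≈ 0.82262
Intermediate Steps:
(-234790 + E(-160))/(G(611, -167) - 284997) = (-234790 - 349)/((-233 - 1*611) - 284997) = -235139/((-233 - 611) - 284997) = -235139/(-844 - 284997) = -235139/(-285841) = -235139*(-1/285841) = 235139/285841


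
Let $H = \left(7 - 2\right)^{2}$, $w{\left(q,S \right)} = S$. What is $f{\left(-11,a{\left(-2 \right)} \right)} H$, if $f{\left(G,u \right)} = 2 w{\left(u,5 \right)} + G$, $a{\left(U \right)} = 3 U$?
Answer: $-25$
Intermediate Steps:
$f{\left(G,u \right)} = 10 + G$ ($f{\left(G,u \right)} = 2 \cdot 5 + G = 10 + G$)
$H = 25$ ($H = 5^{2} = 25$)
$f{\left(-11,a{\left(-2 \right)} \right)} H = \left(10 - 11\right) 25 = \left(-1\right) 25 = -25$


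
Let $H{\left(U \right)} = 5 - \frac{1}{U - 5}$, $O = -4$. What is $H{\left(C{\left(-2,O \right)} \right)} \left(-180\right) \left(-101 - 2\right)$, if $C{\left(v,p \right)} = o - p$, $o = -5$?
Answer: $95790$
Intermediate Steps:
$C{\left(v,p \right)} = -5 - p$
$H{\left(U \right)} = 5 - \frac{1}{-5 + U}$
$H{\left(C{\left(-2,O \right)} \right)} \left(-180\right) \left(-101 - 2\right) = \frac{-26 + 5 \left(-5 - -4\right)}{-5 - 1} \left(-180\right) \left(-101 - 2\right) = \frac{-26 + 5 \left(-5 + 4\right)}{-5 + \left(-5 + 4\right)} \left(-180\right) \left(-103\right) = \frac{-26 + 5 \left(-1\right)}{-5 - 1} \left(-180\right) \left(-103\right) = \frac{-26 - 5}{-6} \left(-180\right) \left(-103\right) = \left(- \frac{1}{6}\right) \left(-31\right) \left(-180\right) \left(-103\right) = \frac{31}{6} \left(-180\right) \left(-103\right) = \left(-930\right) \left(-103\right) = 95790$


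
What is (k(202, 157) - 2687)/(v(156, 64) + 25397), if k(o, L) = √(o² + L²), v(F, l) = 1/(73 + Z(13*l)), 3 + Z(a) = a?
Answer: -2423674/22908095 + 902*√65453/22908095 ≈ -0.095726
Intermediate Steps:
Z(a) = -3 + a
v(F, l) = 1/(70 + 13*l) (v(F, l) = 1/(73 + (-3 + 13*l)) = 1/(70 + 13*l))
k(o, L) = √(L² + o²)
(k(202, 157) - 2687)/(v(156, 64) + 25397) = (√(157² + 202²) - 2687)/(1/(70 + 13*64) + 25397) = (√(24649 + 40804) - 2687)/(1/(70 + 832) + 25397) = (√65453 - 2687)/(1/902 + 25397) = (-2687 + √65453)/(1/902 + 25397) = (-2687 + √65453)/(22908095/902) = (-2687 + √65453)*(902/22908095) = -2423674/22908095 + 902*√65453/22908095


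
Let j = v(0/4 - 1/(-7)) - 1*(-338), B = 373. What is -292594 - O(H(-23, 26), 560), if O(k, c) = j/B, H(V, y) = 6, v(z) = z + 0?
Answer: -763965301/2611 ≈ -2.9260e+5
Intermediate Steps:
v(z) = z
j = 2367/7 (j = (0/4 - 1/(-7)) - 1*(-338) = (0*(¼) - 1*(-⅐)) + 338 = (0 + ⅐) + 338 = ⅐ + 338 = 2367/7 ≈ 338.14)
O(k, c) = 2367/2611 (O(k, c) = (2367/7)/373 = (2367/7)*(1/373) = 2367/2611)
-292594 - O(H(-23, 26), 560) = -292594 - 1*2367/2611 = -292594 - 2367/2611 = -763965301/2611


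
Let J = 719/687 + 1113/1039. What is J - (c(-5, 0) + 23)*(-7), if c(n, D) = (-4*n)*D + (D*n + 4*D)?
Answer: 116432345/713793 ≈ 163.12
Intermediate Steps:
c(n, D) = 4*D - 3*D*n (c(n, D) = -4*D*n + (4*D + D*n) = 4*D - 3*D*n)
J = 1511672/713793 (J = 719*(1/687) + 1113*(1/1039) = 719/687 + 1113/1039 = 1511672/713793 ≈ 2.1178)
J - (c(-5, 0) + 23)*(-7) = 1511672/713793 - (0*(4 - 3*(-5)) + 23)*(-7) = 1511672/713793 - (0*(4 + 15) + 23)*(-7) = 1511672/713793 - (0*19 + 23)*(-7) = 1511672/713793 - (0 + 23)*(-7) = 1511672/713793 - 23*(-7) = 1511672/713793 - 1*(-161) = 1511672/713793 + 161 = 116432345/713793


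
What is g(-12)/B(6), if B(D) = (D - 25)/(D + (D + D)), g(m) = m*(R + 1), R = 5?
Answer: 1296/19 ≈ 68.211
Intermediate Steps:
g(m) = 6*m (g(m) = m*(5 + 1) = m*6 = 6*m)
B(D) = (-25 + D)/(3*D) (B(D) = (-25 + D)/(D + 2*D) = (-25 + D)/((3*D)) = (-25 + D)*(1/(3*D)) = (-25 + D)/(3*D))
g(-12)/B(6) = (6*(-12))/(((1/3)*(-25 + 6)/6)) = -72/((1/3)*(1/6)*(-19)) = -72/(-19/18) = -72*(-18/19) = 1296/19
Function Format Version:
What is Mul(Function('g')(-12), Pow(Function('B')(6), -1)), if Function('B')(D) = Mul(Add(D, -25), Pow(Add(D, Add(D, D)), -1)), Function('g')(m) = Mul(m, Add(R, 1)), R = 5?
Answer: Rational(1296, 19) ≈ 68.211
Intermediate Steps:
Function('g')(m) = Mul(6, m) (Function('g')(m) = Mul(m, Add(5, 1)) = Mul(m, 6) = Mul(6, m))
Function('B')(D) = Mul(Rational(1, 3), Pow(D, -1), Add(-25, D)) (Function('B')(D) = Mul(Add(-25, D), Pow(Add(D, Mul(2, D)), -1)) = Mul(Add(-25, D), Pow(Mul(3, D), -1)) = Mul(Add(-25, D), Mul(Rational(1, 3), Pow(D, -1))) = Mul(Rational(1, 3), Pow(D, -1), Add(-25, D)))
Mul(Function('g')(-12), Pow(Function('B')(6), -1)) = Mul(Mul(6, -12), Pow(Mul(Rational(1, 3), Pow(6, -1), Add(-25, 6)), -1)) = Mul(-72, Pow(Mul(Rational(1, 3), Rational(1, 6), -19), -1)) = Mul(-72, Pow(Rational(-19, 18), -1)) = Mul(-72, Rational(-18, 19)) = Rational(1296, 19)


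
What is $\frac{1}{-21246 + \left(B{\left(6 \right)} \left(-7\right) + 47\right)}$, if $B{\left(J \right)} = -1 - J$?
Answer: $- \frac{1}{21150} \approx -4.7281 \cdot 10^{-5}$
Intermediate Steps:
$\frac{1}{-21246 + \left(B{\left(6 \right)} \left(-7\right) + 47\right)} = \frac{1}{-21246 + \left(\left(-1 - 6\right) \left(-7\right) + 47\right)} = \frac{1}{-21246 + \left(\left(-7\right) \left(-7\right) + 47\right)} = \frac{1}{-21246 + \left(49 + 47\right)} = \frac{1}{-21246 + 96} = \frac{1}{-21150} = - \frac{1}{21150}$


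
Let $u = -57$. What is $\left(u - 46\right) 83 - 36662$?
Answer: $-45211$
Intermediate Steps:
$\left(u - 46\right) 83 - 36662 = \left(-57 - 46\right) 83 - 36662 = \left(-103\right) 83 - 36662 = -8549 - 36662 = -45211$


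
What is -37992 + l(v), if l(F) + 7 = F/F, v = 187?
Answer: -37998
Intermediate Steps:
l(F) = -6 (l(F) = -7 + F/F = -7 + 1 = -6)
-37992 + l(v) = -37992 - 6 = -37998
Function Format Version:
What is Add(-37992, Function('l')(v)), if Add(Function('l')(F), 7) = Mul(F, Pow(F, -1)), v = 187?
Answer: -37998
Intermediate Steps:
Function('l')(F) = -6 (Function('l')(F) = Add(-7, Mul(F, Pow(F, -1))) = Add(-7, 1) = -6)
Add(-37992, Function('l')(v)) = Add(-37992, -6) = -37998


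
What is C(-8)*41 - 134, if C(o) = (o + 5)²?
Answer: 235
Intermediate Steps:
C(o) = (5 + o)²
C(-8)*41 - 134 = (5 - 8)²*41 - 134 = (-3)²*41 - 134 = 9*41 - 134 = 369 - 134 = 235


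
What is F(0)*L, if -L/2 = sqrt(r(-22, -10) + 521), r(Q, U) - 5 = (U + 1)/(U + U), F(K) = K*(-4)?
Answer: 0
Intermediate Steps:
F(K) = -4*K
r(Q, U) = 5 + (1 + U)/(2*U) (r(Q, U) = 5 + (U + 1)/(U + U) = 5 + (1 + U)/((2*U)) = 5 + (1 + U)*(1/(2*U)) = 5 + (1 + U)/(2*U))
L = -sqrt(52645)/5 (L = -2*sqrt((1/2)*(1 + 11*(-10))/(-10) + 521) = -2*sqrt((1/2)*(-1/10)*(1 - 110) + 521) = -2*sqrt((1/2)*(-1/10)*(-109) + 521) = -2*sqrt(109/20 + 521) = -sqrt(52645)/5 ≈ -45.889)
F(0)*L = (-4*0)*(-sqrt(52645)/5) = 0*(-sqrt(52645)/5) = 0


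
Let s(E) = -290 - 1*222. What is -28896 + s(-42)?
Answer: -29408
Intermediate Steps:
s(E) = -512 (s(E) = -290 - 222 = -512)
-28896 + s(-42) = -28896 - 512 = -29408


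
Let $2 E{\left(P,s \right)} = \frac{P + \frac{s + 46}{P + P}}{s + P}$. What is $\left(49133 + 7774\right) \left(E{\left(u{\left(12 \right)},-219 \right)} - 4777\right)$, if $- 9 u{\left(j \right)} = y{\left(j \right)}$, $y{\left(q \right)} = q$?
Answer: $- \frac{2875116742839}{10576} \approx -2.7185 \cdot 10^{8}$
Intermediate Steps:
$u{\left(j \right)} = - \frac{j}{9}$
$E{\left(P,s \right)} = \frac{P + \frac{46 + s}{2 P}}{2 \left(P + s\right)}$ ($E{\left(P,s \right)} = \frac{\left(P + \frac{s + 46}{P + P}\right) \frac{1}{s + P}}{2} = \frac{\left(P + \frac{46 + s}{2 P}\right) \frac{1}{P + s}}{2} = \frac{\frac{1}{P + s} \left(P + \frac{46 + s}{2 P}\right)}{2} = \frac{P + \frac{46 + s}{2 P}}{2 \left(P + s\right)}$)
$\left(49133 + 7774\right) \left(E{\left(u{\left(12 \right)},-219 \right)} - 4777\right) = \left(49133 + 7774\right) \left(\frac{46 - 219 + 2 \left(\left(- \frac{1}{9}\right) 12\right)^{2}}{4 \left(\left(- \frac{1}{9}\right) 12\right) \left(\left(- \frac{1}{9}\right) 12 - 219\right)} - 4777\right) = 56907 \left(\frac{46 - 219 + 2 \left(- \frac{4}{3}\right)^{2}}{4 \left(- \frac{4}{3}\right) \left(- \frac{4}{3} - 219\right)} - 4777\right) = 56907 \left(\frac{1}{4} \left(- \frac{3}{4}\right) \frac{1}{- \frac{661}{3}} \left(46 - 219 + 2 \cdot \frac{16}{9}\right) - 4777\right) = 56907 \left(\frac{1}{4} \left(- \frac{3}{4}\right) \left(- \frac{3}{661}\right) \left(46 - 219 + \frac{32}{9}\right) - 4777\right) = 56907 \left(\frac{1}{4} \left(- \frac{3}{4}\right) \left(- \frac{3}{661}\right) \left(- \frac{1525}{9}\right) - 4777\right) = 56907 \left(- \frac{1525}{10576} - 4777\right) = 56907 \left(- \frac{50523077}{10576}\right) = - \frac{2875116742839}{10576}$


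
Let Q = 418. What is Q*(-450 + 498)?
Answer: 20064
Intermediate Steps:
Q*(-450 + 498) = 418*(-450 + 498) = 418*48 = 20064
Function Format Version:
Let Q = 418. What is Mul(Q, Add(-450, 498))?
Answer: 20064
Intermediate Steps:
Mul(Q, Add(-450, 498)) = Mul(418, Add(-450, 498)) = Mul(418, 48) = 20064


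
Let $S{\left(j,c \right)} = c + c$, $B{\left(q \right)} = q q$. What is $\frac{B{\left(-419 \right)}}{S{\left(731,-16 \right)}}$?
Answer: $- \frac{175561}{32} \approx -5486.3$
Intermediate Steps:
$B{\left(q \right)} = q^{2}$
$S{\left(j,c \right)} = 2 c$
$\frac{B{\left(-419 \right)}}{S{\left(731,-16 \right)}} = \frac{\left(-419\right)^{2}}{2 \left(-16\right)} = \frac{175561}{-32} = 175561 \left(- \frac{1}{32}\right) = - \frac{175561}{32}$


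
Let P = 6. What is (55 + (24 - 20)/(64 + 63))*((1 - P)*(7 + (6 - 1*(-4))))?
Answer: -594065/127 ≈ -4677.7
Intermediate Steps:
(55 + (24 - 20)/(64 + 63))*((1 - P)*(7 + (6 - 1*(-4)))) = (55 + (24 - 20)/(64 + 63))*((1 - 1*6)*(7 + (6 - 1*(-4)))) = (55 + 4/127)*((1 - 6)*(7 + (6 + 4))) = (55 + 4*(1/127))*(-5*(7 + 10)) = (55 + 4/127)*(-5*17) = (6989/127)*(-85) = -594065/127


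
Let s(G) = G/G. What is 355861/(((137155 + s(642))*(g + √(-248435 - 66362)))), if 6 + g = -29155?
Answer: -610427213/6863275896824 - 20933*I*√314797/6863275896824 ≈ -8.8941e-5 - 1.7113e-6*I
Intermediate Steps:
g = -29161 (g = -6 - 29155 = -29161)
s(G) = 1
355861/(((137155 + s(642))*(g + √(-248435 - 66362)))) = 355861/(((137155 + 1)*(-29161 + √(-248435 - 66362)))) = 355861/((137156*(-29161 + √(-314797)))) = 355861/((137156*(-29161 + I*√314797))) = 355861/(-3999606116 + 137156*I*√314797)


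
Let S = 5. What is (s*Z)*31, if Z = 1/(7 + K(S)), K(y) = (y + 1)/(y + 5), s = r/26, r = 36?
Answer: 1395/247 ≈ 5.6478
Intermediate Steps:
s = 18/13 (s = 36/26 = 36*(1/26) = 18/13 ≈ 1.3846)
K(y) = (1 + y)/(5 + y)
Z = 5/38 (Z = 1/(7 + (1 + 5)/(5 + 5)) = 1/(7 + 6/10) = 1/(7 + (⅒)*6) = 1/(7 + ⅗) = 1/(38/5) = 5/38 ≈ 0.13158)
(s*Z)*31 = ((18/13)*(5/38))*31 = (45/247)*31 = 1395/247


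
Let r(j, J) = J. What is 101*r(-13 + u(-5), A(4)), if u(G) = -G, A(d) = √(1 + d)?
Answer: 101*√5 ≈ 225.84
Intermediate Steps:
101*r(-13 + u(-5), A(4)) = 101*√(1 + 4) = 101*√5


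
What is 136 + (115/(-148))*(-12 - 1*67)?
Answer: 29213/148 ≈ 197.39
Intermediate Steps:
136 + (115/(-148))*(-12 - 1*67) = 136 + (115*(-1/148))*(-12 - 67) = 136 - 115/148*(-79) = 136 + 9085/148 = 29213/148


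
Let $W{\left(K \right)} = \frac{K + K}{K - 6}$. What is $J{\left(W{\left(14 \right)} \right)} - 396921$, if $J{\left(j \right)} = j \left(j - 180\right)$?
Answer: $- \frac{1590155}{4} \approx -3.9754 \cdot 10^{5}$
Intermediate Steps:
$W{\left(K \right)} = \frac{2 K}{-6 + K}$
$J{\left(j \right)} = j \left(-180 + j\right)$
$J{\left(W{\left(14 \right)} \right)} - 396921 = 2 \cdot 14 \frac{1}{-6 + 14} \left(-180 + 2 \cdot 14 \frac{1}{-6 + 14}\right) - 396921 = 2 \cdot 14 \cdot \frac{1}{8} \left(-180 + 2 \cdot 14 \cdot \frac{1}{8}\right) - 396921 = \frac{7 \left(-180 + \frac{7}{2}\right)}{2} - 396921 = \frac{7}{2} \left(- \frac{353}{2}\right) - 396921 = - \frac{2471}{4} - 396921 = - \frac{1590155}{4}$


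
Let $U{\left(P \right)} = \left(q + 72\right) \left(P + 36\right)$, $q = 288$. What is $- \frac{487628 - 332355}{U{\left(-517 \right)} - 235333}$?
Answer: $\frac{155273}{408493} \approx 0.38011$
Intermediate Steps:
$U{\left(P \right)} = 12960 + 360 P$ ($U{\left(P \right)} = \left(288 + 72\right) \left(P + 36\right) = 360 \left(36 + P\right) = 12960 + 360 P$)
$- \frac{487628 - 332355}{U{\left(-517 \right)} - 235333} = - \frac{487628 - 332355}{\left(12960 + 360 \left(-517\right)\right) - 235333} = - \frac{155273}{\left(12960 - 186120\right) - 235333} = - \frac{155273}{-173160 - 235333} = - \frac{155273}{-408493} = - \frac{155273 \left(-1\right)}{408493} = \left(-1\right) \left(- \frac{155273}{408493}\right) = \frac{155273}{408493}$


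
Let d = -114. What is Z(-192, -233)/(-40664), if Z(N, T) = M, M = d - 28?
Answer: 71/20332 ≈ 0.0034920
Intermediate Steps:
M = -142 (M = -114 - 28 = -142)
Z(N, T) = -142
Z(-192, -233)/(-40664) = -142/(-40664) = -142*(-1/40664) = 71/20332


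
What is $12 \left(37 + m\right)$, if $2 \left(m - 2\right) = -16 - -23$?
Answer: $510$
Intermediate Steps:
$m = \frac{11}{2}$ ($m = 2 + \frac{-16 - -23}{2} = 2 + \frac{-16 + 23}{2} = 2 + \frac{1}{2} \cdot 7 = 2 + \frac{7}{2} = \frac{11}{2} \approx 5.5$)
$12 \left(37 + m\right) = 12 \left(37 + \frac{11}{2}\right) = 12 \cdot \frac{85}{2} = 510$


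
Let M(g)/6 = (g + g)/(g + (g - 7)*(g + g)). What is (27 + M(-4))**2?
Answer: 34225/49 ≈ 698.47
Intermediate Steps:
M(g) = 12*g/(g + 2*g*(-7 + g)) (M(g) = 6*((g + g)/(g + (g - 7)*(g + g))) = 6*((2*g)/(g + (-7 + g)*(2*g))) = 6*((2*g)/(g + 2*g*(-7 + g))) = 6*(2*g/(g + 2*g*(-7 + g))) = 12*g/(g + 2*g*(-7 + g)))
(27 + M(-4))**2 = (27 + 12/(-13 + 2*(-4)))**2 = (27 + 12/(-13 - 8))**2 = (27 + 12/(-21))**2 = (27 + 12*(-1/21))**2 = (27 - 4/7)**2 = (185/7)**2 = 34225/49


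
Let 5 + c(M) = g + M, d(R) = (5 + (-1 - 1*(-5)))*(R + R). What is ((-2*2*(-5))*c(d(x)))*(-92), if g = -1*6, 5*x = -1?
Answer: 26864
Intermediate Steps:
x = -⅕ (x = (⅕)*(-1) = -⅕ ≈ -0.20000)
g = -6
d(R) = 18*R (d(R) = (5 + (-1 + 5))*(2*R) = (5 + 4)*(2*R) = 9*(2*R) = 18*R)
c(M) = -11 + M (c(M) = -5 + (-6 + M) = -11 + M)
((-2*2*(-5))*c(d(x)))*(-92) = ((-2*2*(-5))*(-11 + 18*(-⅕)))*(-92) = ((-4*(-5))*(-11 - 18/5))*(-92) = (20*(-73/5))*(-92) = -292*(-92) = 26864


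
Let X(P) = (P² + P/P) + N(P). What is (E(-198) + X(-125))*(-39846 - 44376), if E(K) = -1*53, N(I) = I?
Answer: -1301061456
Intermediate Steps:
E(K) = -53
X(P) = 1 + P + P² (X(P) = (P² + P/P) + P = (P² + 1) + P = (1 + P²) + P = 1 + P + P²)
(E(-198) + X(-125))*(-39846 - 44376) = (-53 + (1 - 125 + (-125)²))*(-39846 - 44376) = (-53 + (1 - 125 + 15625))*(-84222) = (-53 + 15501)*(-84222) = 15448*(-84222) = -1301061456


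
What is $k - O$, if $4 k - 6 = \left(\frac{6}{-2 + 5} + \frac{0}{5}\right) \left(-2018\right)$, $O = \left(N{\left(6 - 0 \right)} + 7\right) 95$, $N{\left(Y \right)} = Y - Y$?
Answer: $- \frac{3345}{2} \approx -1672.5$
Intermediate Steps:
$N{\left(Y \right)} = 0$
$O = 665$ ($O = \left(0 + 7\right) 95 = 7 \cdot 95 = 665$)
$k = - \frac{2015}{2}$ ($k = \frac{3}{2} + \frac{\left(\frac{6}{-2 + 5} + \frac{0}{5}\right) \left(-2018\right)}{4} = \frac{3}{2} + \frac{\left(\frac{6}{3} + 0 \cdot \frac{1}{5}\right) \left(-2018\right)}{4} = \frac{3}{2} + \frac{\left(6 \cdot \frac{1}{3} + 0\right) \left(-2018\right)}{4} = \frac{3}{2} + \frac{\left(2 + 0\right) \left(-2018\right)}{4} = \frac{3}{2} + \frac{2 \left(-2018\right)}{4} = \frac{3}{2} + \frac{1}{4} \left(-4036\right) = \frac{3}{2} - 1009 = - \frac{2015}{2} \approx -1007.5$)
$k - O = - \frac{2015}{2} - 665 = - \frac{3345}{2}$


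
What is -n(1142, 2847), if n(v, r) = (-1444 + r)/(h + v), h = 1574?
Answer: -1403/2716 ≈ -0.51657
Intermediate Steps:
n(v, r) = (-1444 + r)/(1574 + v)
-n(1142, 2847) = -(-1444 + 2847)/(1574 + 1142) = -1403/2716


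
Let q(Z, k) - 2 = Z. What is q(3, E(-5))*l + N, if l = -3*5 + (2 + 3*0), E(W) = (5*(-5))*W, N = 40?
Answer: -25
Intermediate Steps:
E(W) = -25*W
q(Z, k) = 2 + Z
l = -13 (l = -15 + (2 + 0) = -15 + 2 = -13)
q(3, E(-5))*l + N = (2 + 3)*(-13) + 40 = 5*(-13) + 40 = -65 + 40 = -25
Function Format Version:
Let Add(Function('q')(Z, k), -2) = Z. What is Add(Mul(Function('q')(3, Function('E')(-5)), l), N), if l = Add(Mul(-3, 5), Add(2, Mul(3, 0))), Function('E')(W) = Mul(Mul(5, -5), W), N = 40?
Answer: -25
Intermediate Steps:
Function('E')(W) = Mul(-25, W)
Function('q')(Z, k) = Add(2, Z)
l = -13 (l = Add(-15, Add(2, 0)) = Add(-15, 2) = -13)
Add(Mul(Function('q')(3, Function('E')(-5)), l), N) = Add(Mul(Add(2, 3), -13), 40) = Add(Mul(5, -13), 40) = Add(-65, 40) = -25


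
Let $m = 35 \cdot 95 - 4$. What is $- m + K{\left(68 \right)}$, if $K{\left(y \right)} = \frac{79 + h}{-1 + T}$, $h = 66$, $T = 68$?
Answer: $- \frac{222362}{67} \approx -3318.8$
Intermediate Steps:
$K{\left(y \right)} = \frac{145}{67}$ ($K{\left(y \right)} = \frac{79 + 66}{-1 + 68} = \frac{145}{67}$)
$m = 3321$ ($m = 3325 - 4 = 3321$)
$- m + K{\left(68 \right)} = \left(-1\right) 3321 + \frac{145}{67} = -3321 + \frac{145}{67} = - \frac{222362}{67}$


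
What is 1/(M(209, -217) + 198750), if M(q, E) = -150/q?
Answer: 209/41538600 ≈ 5.0315e-6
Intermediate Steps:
1/(M(209, -217) + 198750) = 1/(-150/209 + 198750) = 1/(41538600/209) = 209/41538600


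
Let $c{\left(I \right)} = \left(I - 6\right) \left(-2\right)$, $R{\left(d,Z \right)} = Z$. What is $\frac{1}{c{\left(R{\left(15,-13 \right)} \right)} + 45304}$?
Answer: $\frac{1}{45342} \approx 2.2055 \cdot 10^{-5}$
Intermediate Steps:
$c{\left(I \right)} = 12 - 2 I$ ($c{\left(I \right)} = \left(-6 + I\right) \left(-2\right) = 12 - 2 I$)
$\frac{1}{c{\left(R{\left(15,-13 \right)} \right)} + 45304} = \frac{1}{\left(12 - -26\right) + 45304} = \frac{1}{\left(12 + 26\right) + 45304} = \frac{1}{38 + 45304} = \frac{1}{45342}$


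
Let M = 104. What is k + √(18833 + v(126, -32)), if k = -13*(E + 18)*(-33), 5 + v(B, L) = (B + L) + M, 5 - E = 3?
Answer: 8580 + 3*√2114 ≈ 8717.9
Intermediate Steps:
E = 2 (E = 5 - 1*3 = 5 - 3 = 2)
v(B, L) = 99 + B + L (v(B, L) = -5 + ((B + L) + 104) = -5 + (104 + B + L) = 99 + B + L)
k = 8580 (k = -13*(2 + 18)*(-33) = -13*20*(-33) = -260*(-33) = 8580)
k + √(18833 + v(126, -32)) = 8580 + √(18833 + (99 + 126 - 32)) = 8580 + √(18833 + 193) = 8580 + √19026 = 8580 + 3*√2114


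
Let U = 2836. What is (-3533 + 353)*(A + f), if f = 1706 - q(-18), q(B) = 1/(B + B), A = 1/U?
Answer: -11539335430/2127 ≈ -5.4252e+6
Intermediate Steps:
A = 1/2836 ≈ 0.00035261
q(B) = 1/(2*B)
f = 61417/36 (f = 1706 - 1/(2*(-18)) = 1706 - (-1)/(2*18) = 1706 - 1*(-1/36) = 1706 + 1/36 = 61417/36 ≈ 1706.0)
(-3533 + 353)*(A + f) = (-3533 + 353)*(1/2836 + 61417/36) = -3180*21772331/12762 = -11539335430/2127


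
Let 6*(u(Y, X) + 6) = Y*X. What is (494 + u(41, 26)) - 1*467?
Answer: 596/3 ≈ 198.67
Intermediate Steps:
u(Y, X) = -6 + X*Y/6 (u(Y, X) = -6 + (Y*X)/6 = -6 + (X*Y)/6 = -6 + X*Y/6)
(494 + u(41, 26)) - 1*467 = (494 + (-6 + (⅙)*26*41)) - 1*467 = (494 + (-6 + 533/3)) - 467 = (494 + 515/3) - 467 = 1997/3 - 467 = 596/3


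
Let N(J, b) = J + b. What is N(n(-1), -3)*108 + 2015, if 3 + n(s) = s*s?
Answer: 1475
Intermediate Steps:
n(s) = -3 + s² (n(s) = -3 + s*s = -3 + s²)
N(n(-1), -3)*108 + 2015 = ((-3 + (-1)²) - 3)*108 + 2015 = ((-3 + 1) - 3)*108 + 2015 = (-2 - 3)*108 + 2015 = -5*108 + 2015 = -540 + 2015 = 1475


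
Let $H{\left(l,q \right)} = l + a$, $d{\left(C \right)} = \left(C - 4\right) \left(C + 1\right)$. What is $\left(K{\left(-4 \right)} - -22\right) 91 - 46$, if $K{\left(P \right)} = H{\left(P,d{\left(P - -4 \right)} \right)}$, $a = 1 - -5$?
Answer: $2138$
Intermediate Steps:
$a = 6$ ($a = 1 + 5 = 6$)
$d{\left(C \right)} = \left(1 + C\right) \left(-4 + C\right)$ ($d{\left(C \right)} = \left(-4 + C\right) \left(1 + C\right) = \left(1 + C\right) \left(-4 + C\right)$)
$H{\left(l,q \right)} = 6 + l$ ($H{\left(l,q \right)} = l + 6 = 6 + l$)
$K{\left(P \right)} = 6 + P$
$\left(K{\left(-4 \right)} - -22\right) 91 - 46 = \left(\left(6 - 4\right) - -22\right) 91 - 46 = \left(2 + 22\right) 91 - 46 = 24 \cdot 91 - 46 = 2184 - 46 = 2138$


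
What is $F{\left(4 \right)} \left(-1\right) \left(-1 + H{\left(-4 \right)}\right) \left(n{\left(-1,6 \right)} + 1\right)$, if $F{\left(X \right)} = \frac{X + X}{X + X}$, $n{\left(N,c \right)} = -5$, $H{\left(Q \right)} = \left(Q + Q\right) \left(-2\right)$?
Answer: $60$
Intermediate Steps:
$H{\left(Q \right)} = - 4 Q$ ($H{\left(Q \right)} = 2 Q \left(-2\right) = - 4 Q$)
$F{\left(X \right)} = 1$ ($F{\left(X \right)} = \frac{2 X}{2 X} = 2 X \frac{1}{2 X} = 1$)
$F{\left(4 \right)} \left(-1\right) \left(-1 + H{\left(-4 \right)}\right) \left(n{\left(-1,6 \right)} + 1\right) = 1 \left(-1\right) \left(-1 - -16\right) \left(-5 + 1\right) = - \left(-1 + 16\right) \left(-4\right) = - 15 \left(-4\right) = \left(-1\right) \left(-60\right) = 60$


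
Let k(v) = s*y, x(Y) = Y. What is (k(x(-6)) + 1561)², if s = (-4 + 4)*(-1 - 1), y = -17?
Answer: 2436721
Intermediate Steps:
s = 0 (s = 0*(-2) = 0)
k(v) = 0 (k(v) = 0*(-17) = 0)
(k(x(-6)) + 1561)² = (0 + 1561)² = 1561² = 2436721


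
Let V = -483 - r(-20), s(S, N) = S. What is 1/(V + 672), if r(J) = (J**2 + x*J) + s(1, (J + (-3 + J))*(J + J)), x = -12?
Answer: -1/452 ≈ -0.0022124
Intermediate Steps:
r(J) = 1 + J**2 - 12*J (r(J) = (J**2 - 12*J) + 1 = 1 + J**2 - 12*J)
V = -1124 (V = -483 - (1 + (-20)**2 - 12*(-20)) = -483 - (1 + 400 + 240) = -483 - 1*641 = -483 - 641 = -1124)
1/(V + 672) = 1/(-1124 + 672) = 1/(-452) = -1/452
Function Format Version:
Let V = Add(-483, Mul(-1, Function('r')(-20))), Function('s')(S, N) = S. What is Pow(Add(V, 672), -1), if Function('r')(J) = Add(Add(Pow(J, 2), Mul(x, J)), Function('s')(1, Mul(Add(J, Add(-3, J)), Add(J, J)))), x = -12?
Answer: Rational(-1, 452) ≈ -0.0022124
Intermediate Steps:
Function('r')(J) = Add(1, Pow(J, 2), Mul(-12, J)) (Function('r')(J) = Add(Add(Pow(J, 2), Mul(-12, J)), 1) = Add(1, Pow(J, 2), Mul(-12, J)))
V = -1124 (V = Add(-483, Mul(-1, Add(1, Pow(-20, 2), Mul(-12, -20)))) = Add(-483, Mul(-1, Add(1, 400, 240))) = Add(-483, Mul(-1, 641)) = Add(-483, -641) = -1124)
Pow(Add(V, 672), -1) = Pow(Add(-1124, 672), -1) = Pow(-452, -1) = Rational(-1, 452)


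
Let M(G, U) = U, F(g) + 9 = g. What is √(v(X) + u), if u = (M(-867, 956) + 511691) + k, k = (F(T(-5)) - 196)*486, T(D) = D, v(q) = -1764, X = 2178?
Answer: √408823 ≈ 639.39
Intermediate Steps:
F(g) = -9 + g
k = -102060 (k = ((-9 - 5) - 196)*486 = (-14 - 196)*486 = -210*486 = -102060)
u = 410587 (u = (956 + 511691) - 102060 = 512647 - 102060 = 410587)
√(v(X) + u) = √(-1764 + 410587) = √408823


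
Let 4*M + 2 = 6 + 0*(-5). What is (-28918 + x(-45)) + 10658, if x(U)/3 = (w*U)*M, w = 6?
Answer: -19070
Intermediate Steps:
M = 1 (M = -½ + (6 + 0*(-5))/4 = -½ + (6 + 0)/4 = -½ + (¼)*6 = -½ + 3/2 = 1)
x(U) = 18*U (x(U) = 3*((6*U)*1) = 3*(6*U) = 18*U)
(-28918 + x(-45)) + 10658 = (-28918 + 18*(-45)) + 10658 = (-28918 - 810) + 10658 = -29728 + 10658 = -19070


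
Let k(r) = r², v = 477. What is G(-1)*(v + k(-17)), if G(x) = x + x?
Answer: -1532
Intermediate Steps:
G(x) = 2*x
G(-1)*(v + k(-17)) = (2*(-1))*(477 + (-17)²) = -2*(477 + 289) = -2*766 = -1532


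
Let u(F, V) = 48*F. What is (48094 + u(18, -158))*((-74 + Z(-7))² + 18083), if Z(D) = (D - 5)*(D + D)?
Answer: 1317900402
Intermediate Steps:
Z(D) = 2*D*(-5 + D) (Z(D) = (-5 + D)*(2*D) = 2*D*(-5 + D))
(48094 + u(18, -158))*((-74 + Z(-7))² + 18083) = (48094 + 48*18)*((-74 + 2*(-7)*(-5 - 7))² + 18083) = (48094 + 864)*((-74 + 2*(-7)*(-12))² + 18083) = 48958*((-74 + 168)² + 18083) = 48958*(94² + 18083) = 48958*(8836 + 18083) = 48958*26919 = 1317900402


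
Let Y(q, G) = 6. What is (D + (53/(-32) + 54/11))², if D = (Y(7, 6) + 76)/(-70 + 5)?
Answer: 2075804721/523494400 ≈ 3.9653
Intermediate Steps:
D = -82/65 (D = (6 + 76)/(-70 + 5) = 82/(-65) = 82*(-1/65) = -82/65 ≈ -1.2615)
(D + (53/(-32) + 54/11))² = (-82/65 + (53/(-32) + 54/11))² = (-82/65 + (53*(-1/32) + 54*(1/11)))² = (-82/65 + (-53/32 + 54/11))² = (-82/65 + 1145/352)² = (45561/22880)² = 2075804721/523494400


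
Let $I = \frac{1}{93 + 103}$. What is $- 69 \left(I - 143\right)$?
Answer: $\frac{1933863}{196} \approx 9866.6$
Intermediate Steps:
$I = \frac{1}{196} \approx 0.005102$
$- 69 \left(I - 143\right) = - 69 \left(\frac{1}{196} - 143\right) = \left(-69\right) \left(- \frac{28027}{196}\right) = \frac{1933863}{196}$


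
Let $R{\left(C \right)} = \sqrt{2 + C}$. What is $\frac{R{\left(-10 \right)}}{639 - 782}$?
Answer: $- \frac{2 i \sqrt{2}}{143} \approx - 0.019779 i$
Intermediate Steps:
$\frac{R{\left(-10 \right)}}{639 - 782} = \frac{\sqrt{2 - 10}}{639 - 782} = \frac{\sqrt{-8}}{-143} = - \frac{2 i \sqrt{2}}{143}$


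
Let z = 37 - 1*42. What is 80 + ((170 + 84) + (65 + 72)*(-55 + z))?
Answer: -7886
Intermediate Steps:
z = -5 (z = 37 - 42 = -5)
80 + ((170 + 84) + (65 + 72)*(-55 + z)) = 80 + ((170 + 84) + (65 + 72)*(-55 - 5)) = 80 + (254 + 137*(-60)) = 80 + (254 - 8220) = 80 - 7966 = -7886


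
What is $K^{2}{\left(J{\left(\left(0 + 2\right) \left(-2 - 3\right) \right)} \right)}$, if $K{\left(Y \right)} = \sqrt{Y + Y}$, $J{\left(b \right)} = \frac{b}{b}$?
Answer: $2$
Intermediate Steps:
$J{\left(b \right)} = 1$
$K{\left(Y \right)} = \sqrt{2} \sqrt{Y}$ ($K{\left(Y \right)} = \sqrt{2 Y} = \sqrt{2} \sqrt{Y}$)
$K^{2}{\left(J{\left(\left(0 + 2\right) \left(-2 - 3\right) \right)} \right)} = \left(\sqrt{2} \sqrt{1}\right)^{2} = \left(\sqrt{2} \cdot 1\right)^{2} = \left(\sqrt{2}\right)^{2} = 2$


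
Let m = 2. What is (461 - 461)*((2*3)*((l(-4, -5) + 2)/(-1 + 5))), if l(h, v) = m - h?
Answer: 0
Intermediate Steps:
l(h, v) = 2 - h
(461 - 461)*((2*3)*((l(-4, -5) + 2)/(-1 + 5))) = (461 - 461)*((2*3)*(((2 - 1*(-4)) + 2)/(-1 + 5))) = 0*(6*(((2 + 4) + 2)/4)) = 0*(6*((6 + 2)*(¼))) = 0*(6*(8*(¼))) = 0*(6*2) = 0*12 = 0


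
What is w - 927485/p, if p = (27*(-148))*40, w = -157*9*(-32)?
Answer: 1445650585/31968 ≈ 45222.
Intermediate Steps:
w = 45216 (w = -1413*(-32) = 45216)
p = -159840 (p = -3996*40 = -159840)
w - 927485/p = 45216 - 927485/(-159840) = 45216 - 927485*(-1)/159840 = 45216 - 1*(-185497/31968) = 45216 + 185497/31968 = 1445650585/31968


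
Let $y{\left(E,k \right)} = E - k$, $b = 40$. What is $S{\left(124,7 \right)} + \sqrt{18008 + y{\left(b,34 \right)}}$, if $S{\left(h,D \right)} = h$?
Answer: $124 + \sqrt{18014} \approx 258.22$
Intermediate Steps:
$S{\left(124,7 \right)} + \sqrt{18008 + y{\left(b,34 \right)}} = 124 + \sqrt{18008 + \left(40 - 34\right)} = 124 + \sqrt{18008 + 6} = 124 + \sqrt{18014}$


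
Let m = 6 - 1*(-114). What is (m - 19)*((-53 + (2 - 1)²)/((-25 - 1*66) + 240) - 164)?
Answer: -2473288/149 ≈ -16599.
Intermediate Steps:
m = 120 (m = 6 + 114 = 120)
(m - 19)*((-53 + (2 - 1)²)/((-25 - 1*66) + 240) - 164) = (120 - 19)*((-53 + (2 - 1)²)/((-25 - 1*66) + 240) - 164) = 101*((-53 + 1²)/((-25 - 66) + 240) - 164) = 101*((-53 + 1)/(-91 + 240) - 164) = 101*(-52/149 - 164) = 101*(-24488/149) = -2473288/149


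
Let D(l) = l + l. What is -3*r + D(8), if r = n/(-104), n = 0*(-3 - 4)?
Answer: 16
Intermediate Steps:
D(l) = 2*l
n = 0 (n = 0*(-7) = 0)
r = 0 (r = 0/(-104) = 0*(-1/104) = 0)
-3*r + D(8) = -3*0 + 2*8 = 0 + 16 = 16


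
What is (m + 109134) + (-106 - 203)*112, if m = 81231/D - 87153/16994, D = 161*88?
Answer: 8971922302851/120385496 ≈ 74527.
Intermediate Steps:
D = 14168
m = 72827955/120385496 (m = 81231/14168 - 87153/16994 = 72827955/120385496 ≈ 0.60496)
(m + 109134) + (-106 - 203)*112 = (72827955/120385496 + 109134) + (-106 - 203)*112 = 13138223548419/120385496 - 309*112 = 13138223548419/120385496 - 34608 = 8971922302851/120385496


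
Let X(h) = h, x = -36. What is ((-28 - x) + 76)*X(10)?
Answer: 840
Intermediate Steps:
((-28 - x) + 76)*X(10) = ((-28 - 1*(-36)) + 76)*10 = ((-28 + 36) + 76)*10 = (8 + 76)*10 = 84*10 = 840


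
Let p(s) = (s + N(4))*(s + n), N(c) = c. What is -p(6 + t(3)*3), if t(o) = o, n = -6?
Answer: -171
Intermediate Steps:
p(s) = (-6 + s)*(4 + s) (p(s) = (s + 4)*(s - 6) = (4 + s)*(-6 + s) = (-6 + s)*(4 + s))
-p(6 + t(3)*3) = -(-24 + (6 + 3*3)² - 2*(6 + 3*3)) = -(-24 + (6 + 9)² - 2*(6 + 9)) = -(-24 + 15² - 2*15) = -(-24 + 225 - 30) = -1*171 = -171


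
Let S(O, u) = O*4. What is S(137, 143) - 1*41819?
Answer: -41271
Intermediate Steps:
S(O, u) = 4*O
S(137, 143) - 1*41819 = 4*137 - 1*41819 = 548 - 41819 = -41271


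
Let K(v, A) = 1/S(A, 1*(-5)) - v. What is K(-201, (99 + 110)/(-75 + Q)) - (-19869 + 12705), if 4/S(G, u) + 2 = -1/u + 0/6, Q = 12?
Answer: 147291/20 ≈ 7364.5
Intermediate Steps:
S(G, u) = 4/(-2 - 1/u) (S(G, u) = 4/(-2 + (-1/u + 0/6)) = 4/(-2 + (-1/u + 0*(⅙))) = 4/(-2 + (-1/u + 0)) = 4/(-2 - 1/u))
K(v, A) = -9/20 - v (K(v, A) = 1/(-4*1*(-5)/(1 + 2*(1*(-5)))) - v = 1/(-4*(-5)/(1 + 2*(-5))) - v = 1/(-4*(-5)/(1 - 10)) - v = 1/(-4*(-5)/(-9)) - v = 1/(-4*(-5)*(-⅑)) - v = 1/(-20/9) - v = -9/20 - v)
K(-201, (99 + 110)/(-75 + Q)) - (-19869 + 12705) = (-9/20 - 1*(-201)) - (-19869 + 12705) = (-9/20 + 201) - 1*(-7164) = 4011/20 + 7164 = 147291/20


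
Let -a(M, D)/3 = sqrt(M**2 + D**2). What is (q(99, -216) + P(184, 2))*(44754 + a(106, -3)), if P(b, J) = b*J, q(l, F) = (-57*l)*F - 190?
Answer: 54558079764 - 3657198*sqrt(11245) ≈ 5.4170e+10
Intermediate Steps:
q(l, F) = -190 - 57*F*l (q(l, F) = -57*F*l - 190 = -190 - 57*F*l)
a(M, D) = -3*sqrt(D**2 + M**2) (a(M, D) = -3*sqrt(M**2 + D**2) = -3*sqrt(D**2 + M**2))
P(b, J) = J*b
(q(99, -216) + P(184, 2))*(44754 + a(106, -3)) = ((-190 - 57*(-216)*99) + 2*184)*(44754 - 3*sqrt((-3)**2 + 106**2)) = ((-190 + 1218888) + 368)*(44754 - 3*sqrt(9 + 11236)) = (1218698 + 368)*(44754 - 3*sqrt(11245)) = 1219066*(44754 - 3*sqrt(11245)) = 54558079764 - 3657198*sqrt(11245)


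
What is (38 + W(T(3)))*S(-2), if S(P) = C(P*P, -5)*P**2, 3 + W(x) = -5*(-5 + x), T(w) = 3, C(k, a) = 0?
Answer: 0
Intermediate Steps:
W(x) = 22 - 5*x (W(x) = -3 - 5*(-5 + x) = -3 + (25 - 5*x) = 22 - 5*x)
S(P) = 0 (S(P) = 0*P**2 = 0)
(38 + W(T(3)))*S(-2) = (38 + (22 - 5*3))*0 = (38 + (22 - 15))*0 = (38 + 7)*0 = 45*0 = 0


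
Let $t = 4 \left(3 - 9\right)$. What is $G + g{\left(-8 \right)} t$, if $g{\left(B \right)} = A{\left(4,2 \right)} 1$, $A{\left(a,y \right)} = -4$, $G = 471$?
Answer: $567$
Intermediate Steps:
$t = -24$ ($t = 4 \left(-6\right) = -24$)
$g{\left(B \right)} = -4$ ($g{\left(B \right)} = \left(-4\right) 1 = -4$)
$G + g{\left(-8 \right)} t = 471 - -96 = 471 + 96 = 567$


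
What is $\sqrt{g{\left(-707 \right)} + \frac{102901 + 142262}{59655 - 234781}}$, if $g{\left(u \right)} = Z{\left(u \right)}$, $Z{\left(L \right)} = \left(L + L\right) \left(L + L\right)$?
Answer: $\frac{\sqrt{1251421727991742}}{25018} \approx 1414.0$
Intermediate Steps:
$Z{\left(L \right)} = 4 L^{2}$ ($Z{\left(L \right)} = 2 L 2 L = 4 L^{2}$)
$g{\left(u \right)} = 4 u^{2}$
$\sqrt{g{\left(-707 \right)} + \frac{102901 + 142262}{59655 - 234781}} = \sqrt{4 \left(-707\right)^{2} + \frac{102901 + 142262}{59655 - 234781}} = \sqrt{4 \cdot 499849 + \frac{245163}{-175126}} = \sqrt{1999396 + 245163 \left(- \frac{1}{175126}\right)} = \sqrt{1999396 - \frac{245163}{175126}} = \sqrt{\frac{350145978733}{175126}} = \frac{\sqrt{1251421727991742}}{25018}$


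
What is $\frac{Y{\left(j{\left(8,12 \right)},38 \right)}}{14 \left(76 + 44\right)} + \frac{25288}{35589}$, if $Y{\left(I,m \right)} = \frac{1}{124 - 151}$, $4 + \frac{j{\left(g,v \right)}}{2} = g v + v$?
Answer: $\frac{382342697}{538105680} \approx 0.71054$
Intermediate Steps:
$j{\left(g,v \right)} = -8 + 2 v + 2 g v$ ($j{\left(g,v \right)} = -8 + 2 \left(g v + v\right) = -8 + 2 \left(v + g v\right) = -8 + \left(2 v + 2 g v\right) = -8 + 2 v + 2 g v$)
$Y{\left(I,m \right)} = - \frac{1}{27}$ ($Y{\left(I,m \right)} = \frac{1}{-27} = - \frac{1}{27}$)
$\frac{Y{\left(j{\left(8,12 \right)},38 \right)}}{14 \left(76 + 44\right)} + \frac{25288}{35589} = - \frac{1}{27 \cdot 14 \left(76 + 44\right)} + \frac{25288}{35589} = - \frac{1}{27 \cdot 14 \cdot 120} + 25288 \cdot \frac{1}{35589} = - \frac{1}{27 \cdot 1680} + \frac{25288}{35589} = \left(- \frac{1}{27}\right) \frac{1}{1680} + \frac{25288}{35589} = - \frac{1}{45360} + \frac{25288}{35589} = \frac{382342697}{538105680}$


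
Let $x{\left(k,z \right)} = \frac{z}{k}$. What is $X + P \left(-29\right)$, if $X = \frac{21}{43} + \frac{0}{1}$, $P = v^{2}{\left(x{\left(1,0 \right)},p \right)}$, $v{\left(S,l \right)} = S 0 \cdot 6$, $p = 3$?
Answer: $\frac{21}{43} \approx 0.48837$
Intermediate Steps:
$v{\left(S,l \right)} = 0$ ($v{\left(S,l \right)} = 0 \cdot 6 = 0$)
$P = 0$ ($P = 0^{2} = 0$)
$X = \frac{21}{43}$ ($X = 21 \cdot \frac{1}{43} + 0 \cdot 1 = \frac{21}{43} + 0 = \frac{21}{43} \approx 0.48837$)
$X + P \left(-29\right) = \frac{21}{43} + 0 \left(-29\right) = \frac{21}{43} + 0 = \frac{21}{43}$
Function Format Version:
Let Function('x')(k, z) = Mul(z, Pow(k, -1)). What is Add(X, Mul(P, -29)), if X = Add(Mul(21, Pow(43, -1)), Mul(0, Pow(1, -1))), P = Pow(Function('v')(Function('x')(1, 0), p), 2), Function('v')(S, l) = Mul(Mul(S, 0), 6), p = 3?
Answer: Rational(21, 43) ≈ 0.48837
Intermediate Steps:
Function('v')(S, l) = 0 (Function('v')(S, l) = Mul(0, 6) = 0)
P = 0 (P = Pow(0, 2) = 0)
X = Rational(21, 43) (X = Add(Mul(21, Rational(1, 43)), Mul(0, 1)) = Add(Rational(21, 43), 0) = Rational(21, 43) ≈ 0.48837)
Add(X, Mul(P, -29)) = Add(Rational(21, 43), Mul(0, -29)) = Add(Rational(21, 43), 0) = Rational(21, 43)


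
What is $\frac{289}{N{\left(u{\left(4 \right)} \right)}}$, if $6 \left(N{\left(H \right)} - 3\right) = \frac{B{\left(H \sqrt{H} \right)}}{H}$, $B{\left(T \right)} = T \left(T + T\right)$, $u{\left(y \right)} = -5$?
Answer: $\frac{51}{2} \approx 25.5$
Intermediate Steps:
$B{\left(T \right)} = 2 T^{2}$ ($B{\left(T \right)} = T 2 T = 2 T^{2}$)
$N{\left(H \right)} = 3 + \frac{H^{2}}{3}$ ($N{\left(H \right)} = 3 + \frac{2 \left(H \sqrt{H}\right)^{2} \frac{1}{H}}{6} = 3 + \frac{2 \left(H^{\frac{3}{2}}\right)^{2} \frac{1}{H}}{6} = 3 + \frac{2 H^{3} \frac{1}{H}}{6} = 3 + \frac{2 H^{2}}{6} = 3 + \frac{H^{2}}{3}$)
$\frac{289}{N{\left(u{\left(4 \right)} \right)}} = \frac{289}{3 + \frac{\left(-5\right)^{2}}{3}} = \frac{289}{3 + \frac{1}{3} \cdot 25} = \frac{289}{3 + \frac{25}{3}} = \frac{289}{\frac{34}{3}} = 289 \cdot \frac{3}{34} = \frac{51}{2}$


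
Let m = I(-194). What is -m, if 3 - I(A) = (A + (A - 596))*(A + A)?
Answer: 381789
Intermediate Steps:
I(A) = 3 - 2*A*(-596 + 2*A) (I(A) = 3 - (A + (A - 596))*(A + A) = 3 - (A + (-596 + A))*2*A = 3 - (-596 + 2*A)*2*A = 3 - 2*A*(-596 + 2*A))
m = -381789 (m = 3 - 4*(-194)² + 1192*(-194) = 3 - 4*37636 - 231248 = 3 - 150544 - 231248 = -381789)
-m = -1*(-381789) = 381789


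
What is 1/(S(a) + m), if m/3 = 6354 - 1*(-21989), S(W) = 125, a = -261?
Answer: 1/85154 ≈ 1.1743e-5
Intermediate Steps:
m = 85029 (m = 3*(6354 - 1*(-21989)) = 3*(6354 + 21989) = 3*28343 = 85029)
1/(S(a) + m) = 1/(125 + 85029) = 1/85154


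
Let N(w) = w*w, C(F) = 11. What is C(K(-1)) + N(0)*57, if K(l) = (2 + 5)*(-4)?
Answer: 11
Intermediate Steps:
K(l) = -28 (K(l) = 7*(-4) = -28)
N(w) = w²
C(K(-1)) + N(0)*57 = 11 + 0²*57 = 11 + 0*57 = 11 + 0 = 11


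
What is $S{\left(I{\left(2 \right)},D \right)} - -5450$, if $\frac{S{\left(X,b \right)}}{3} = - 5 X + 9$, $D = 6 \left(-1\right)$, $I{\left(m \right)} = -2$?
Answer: $5507$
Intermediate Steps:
$D = -6$
$S{\left(X,b \right)} = 27 - 15 X$ ($S{\left(X,b \right)} = 3 \left(- 5 X + 9\right) = 3 \left(9 - 5 X\right) = 27 - 15 X$)
$S{\left(I{\left(2 \right)},D \right)} - -5450 = \left(27 - -30\right) - -5450 = \left(27 + 30\right) + 5450 = 57 + 5450 = 5507$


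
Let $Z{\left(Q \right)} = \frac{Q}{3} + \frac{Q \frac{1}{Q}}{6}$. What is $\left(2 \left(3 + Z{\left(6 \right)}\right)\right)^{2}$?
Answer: $\frac{961}{9} \approx 106.78$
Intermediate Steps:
$Z{\left(Q \right)} = \frac{1}{6} + \frac{Q}{3}$ ($Z{\left(Q \right)} = Q \frac{1}{3} + 1 \cdot \frac{1}{6} = \frac{Q}{3} + \frac{1}{6} = \frac{1}{6} + \frac{Q}{3}$)
$\left(2 \left(3 + Z{\left(6 \right)}\right)\right)^{2} = \left(2 \left(3 + \left(\frac{1}{6} + \frac{1}{3} \cdot 6\right)\right)\right)^{2} = \left(2 \left(3 + \left(\frac{1}{6} + 2\right)\right)\right)^{2} = \left(2 \left(3 + \frac{13}{6}\right)\right)^{2} = \left(2 \cdot \frac{31}{6}\right)^{2} = \left(\frac{31}{3}\right)^{2} = \frac{961}{9}$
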